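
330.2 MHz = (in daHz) 3.302e+07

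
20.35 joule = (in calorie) 4.864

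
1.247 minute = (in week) 0.0001237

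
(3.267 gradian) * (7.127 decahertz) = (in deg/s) 209.6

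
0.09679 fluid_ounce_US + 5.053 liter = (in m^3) 0.005056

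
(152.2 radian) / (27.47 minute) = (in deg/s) 5.291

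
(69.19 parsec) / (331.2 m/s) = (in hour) 1.791e+12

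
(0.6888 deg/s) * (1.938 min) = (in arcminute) 4806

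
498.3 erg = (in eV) 3.11e+14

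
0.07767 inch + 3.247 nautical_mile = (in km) 6.013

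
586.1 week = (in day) 4103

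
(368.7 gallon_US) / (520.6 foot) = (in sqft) 0.09468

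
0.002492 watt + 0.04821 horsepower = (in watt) 35.95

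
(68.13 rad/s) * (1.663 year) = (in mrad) 3.573e+12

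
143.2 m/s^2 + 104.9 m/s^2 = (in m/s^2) 248.1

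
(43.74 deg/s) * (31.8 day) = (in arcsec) 4.326e+11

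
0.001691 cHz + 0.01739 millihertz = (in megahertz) 3.43e-11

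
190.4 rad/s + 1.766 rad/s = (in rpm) 1835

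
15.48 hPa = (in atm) 0.01528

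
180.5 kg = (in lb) 397.9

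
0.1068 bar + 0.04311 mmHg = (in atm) 0.1055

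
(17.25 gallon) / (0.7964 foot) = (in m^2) 0.269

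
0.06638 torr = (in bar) 8.85e-05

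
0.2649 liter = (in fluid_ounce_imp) 9.323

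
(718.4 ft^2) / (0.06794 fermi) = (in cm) 9.824e+19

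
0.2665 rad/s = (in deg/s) 15.27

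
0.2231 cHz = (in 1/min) 0.1339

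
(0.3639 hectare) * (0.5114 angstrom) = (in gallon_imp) 4.094e-05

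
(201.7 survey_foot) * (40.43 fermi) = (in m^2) 2.486e-12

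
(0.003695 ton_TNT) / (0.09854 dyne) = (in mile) 9.749e+09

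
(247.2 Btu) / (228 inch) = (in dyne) 4.504e+09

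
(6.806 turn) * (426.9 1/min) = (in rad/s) 304.3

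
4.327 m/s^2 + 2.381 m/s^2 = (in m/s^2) 6.708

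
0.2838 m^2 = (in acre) 7.013e-05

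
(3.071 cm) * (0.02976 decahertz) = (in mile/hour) 0.02044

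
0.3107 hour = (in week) 0.001849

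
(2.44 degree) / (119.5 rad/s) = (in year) 1.13e-11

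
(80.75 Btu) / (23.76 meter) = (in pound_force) 806.1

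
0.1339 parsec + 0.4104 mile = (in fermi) 4.132e+30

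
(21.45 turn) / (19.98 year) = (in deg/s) 1.226e-05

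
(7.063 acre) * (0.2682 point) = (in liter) 2704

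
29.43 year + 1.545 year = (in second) 9.768e+08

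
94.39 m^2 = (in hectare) 0.009439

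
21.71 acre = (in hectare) 8.786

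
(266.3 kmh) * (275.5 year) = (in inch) 2.53e+13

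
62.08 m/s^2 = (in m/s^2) 62.08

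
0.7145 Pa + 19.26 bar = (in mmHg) 1.445e+04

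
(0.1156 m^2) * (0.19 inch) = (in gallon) 0.1474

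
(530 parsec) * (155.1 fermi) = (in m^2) 2.537e+06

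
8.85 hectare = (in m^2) 8.85e+04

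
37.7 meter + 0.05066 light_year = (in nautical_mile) 2.588e+11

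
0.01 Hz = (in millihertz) 10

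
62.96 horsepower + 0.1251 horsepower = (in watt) 4.704e+04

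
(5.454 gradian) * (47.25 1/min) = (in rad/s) 0.06747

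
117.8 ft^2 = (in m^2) 10.94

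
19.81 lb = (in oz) 317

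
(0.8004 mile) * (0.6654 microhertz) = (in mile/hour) 0.001917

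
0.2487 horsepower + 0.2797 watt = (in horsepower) 0.2491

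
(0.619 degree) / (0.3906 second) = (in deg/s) 1.585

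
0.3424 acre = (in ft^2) 1.491e+04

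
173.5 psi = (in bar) 11.96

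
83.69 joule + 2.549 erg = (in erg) 8.369e+08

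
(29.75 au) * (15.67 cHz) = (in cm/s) 6.974e+13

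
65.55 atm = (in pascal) 6.642e+06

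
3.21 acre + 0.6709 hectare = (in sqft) 2.12e+05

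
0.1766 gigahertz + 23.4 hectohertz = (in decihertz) 1.766e+09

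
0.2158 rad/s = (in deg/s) 12.36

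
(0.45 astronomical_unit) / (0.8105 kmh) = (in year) 9482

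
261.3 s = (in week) 0.000432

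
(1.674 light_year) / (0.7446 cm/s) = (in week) 3.517e+12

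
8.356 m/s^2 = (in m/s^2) 8.356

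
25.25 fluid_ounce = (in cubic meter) 0.0007467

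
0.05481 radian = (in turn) 0.008723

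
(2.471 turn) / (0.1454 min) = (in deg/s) 102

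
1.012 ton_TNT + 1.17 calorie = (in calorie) 1.012e+09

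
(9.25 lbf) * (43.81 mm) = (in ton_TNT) 4.308e-10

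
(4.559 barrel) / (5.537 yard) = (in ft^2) 1.541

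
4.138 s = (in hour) 0.001149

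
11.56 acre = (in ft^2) 5.036e+05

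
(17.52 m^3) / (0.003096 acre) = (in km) 0.001398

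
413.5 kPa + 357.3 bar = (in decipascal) 3.614e+08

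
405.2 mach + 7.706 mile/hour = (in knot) 2.682e+05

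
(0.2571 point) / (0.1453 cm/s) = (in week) 1.032e-07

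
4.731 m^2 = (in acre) 0.001169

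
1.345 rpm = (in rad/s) 0.1408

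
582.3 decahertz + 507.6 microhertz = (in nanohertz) 5.823e+12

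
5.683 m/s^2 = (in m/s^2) 5.683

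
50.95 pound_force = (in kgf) 23.11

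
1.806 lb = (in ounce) 28.9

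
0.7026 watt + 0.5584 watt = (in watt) 1.261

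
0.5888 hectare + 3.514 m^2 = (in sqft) 6.342e+04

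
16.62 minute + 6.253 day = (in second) 5.413e+05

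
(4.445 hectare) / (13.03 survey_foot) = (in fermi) 1.119e+19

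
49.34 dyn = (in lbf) 0.0001109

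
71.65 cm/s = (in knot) 1.393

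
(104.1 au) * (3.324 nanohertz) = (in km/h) 1.864e+05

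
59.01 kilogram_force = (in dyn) 5.787e+07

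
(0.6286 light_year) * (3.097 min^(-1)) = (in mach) 9.015e+11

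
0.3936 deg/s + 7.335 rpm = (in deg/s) 44.4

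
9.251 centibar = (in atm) 0.0913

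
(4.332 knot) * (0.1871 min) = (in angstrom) 2.502e+11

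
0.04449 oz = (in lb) 0.002781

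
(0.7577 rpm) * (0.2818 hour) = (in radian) 80.5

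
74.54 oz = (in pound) 4.659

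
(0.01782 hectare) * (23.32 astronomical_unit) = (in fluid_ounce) 2.102e+19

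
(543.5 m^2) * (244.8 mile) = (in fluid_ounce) 7.24e+12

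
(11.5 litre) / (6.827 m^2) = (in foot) 0.005527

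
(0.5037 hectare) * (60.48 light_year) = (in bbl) 1.813e+22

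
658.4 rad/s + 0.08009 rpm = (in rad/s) 658.4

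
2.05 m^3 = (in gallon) 541.6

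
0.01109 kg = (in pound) 0.02445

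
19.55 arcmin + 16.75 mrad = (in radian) 0.02244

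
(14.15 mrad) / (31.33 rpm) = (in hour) 1.198e-06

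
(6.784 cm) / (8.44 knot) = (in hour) 4.34e-06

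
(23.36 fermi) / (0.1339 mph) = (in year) 1.237e-20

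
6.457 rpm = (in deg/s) 38.74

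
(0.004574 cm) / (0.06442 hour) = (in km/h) 7.1e-07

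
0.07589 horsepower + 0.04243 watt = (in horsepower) 0.07595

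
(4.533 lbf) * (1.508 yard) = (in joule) 27.8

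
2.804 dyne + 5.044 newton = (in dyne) 5.044e+05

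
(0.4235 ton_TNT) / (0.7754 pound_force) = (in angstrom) 5.137e+18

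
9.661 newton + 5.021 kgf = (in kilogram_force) 6.006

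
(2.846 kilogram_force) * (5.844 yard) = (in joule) 149.1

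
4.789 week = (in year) 0.09184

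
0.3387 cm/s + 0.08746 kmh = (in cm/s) 2.768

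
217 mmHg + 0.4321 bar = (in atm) 0.712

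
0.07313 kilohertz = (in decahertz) 7.313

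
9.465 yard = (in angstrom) 8.655e+10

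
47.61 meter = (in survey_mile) 0.02958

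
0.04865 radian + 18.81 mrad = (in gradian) 4.295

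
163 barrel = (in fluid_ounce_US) 8.763e+05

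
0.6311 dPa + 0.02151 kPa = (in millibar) 0.2157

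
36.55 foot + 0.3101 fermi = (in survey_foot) 36.55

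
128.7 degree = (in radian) 2.246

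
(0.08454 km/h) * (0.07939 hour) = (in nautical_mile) 0.003624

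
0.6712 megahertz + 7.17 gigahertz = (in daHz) 7.171e+08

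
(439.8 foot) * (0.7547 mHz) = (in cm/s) 10.12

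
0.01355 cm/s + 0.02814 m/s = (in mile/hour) 0.06325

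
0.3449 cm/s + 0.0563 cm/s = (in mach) 1.178e-05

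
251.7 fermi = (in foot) 8.258e-13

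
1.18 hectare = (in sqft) 1.27e+05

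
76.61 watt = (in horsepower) 0.1027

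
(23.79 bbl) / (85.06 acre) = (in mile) 6.828e-09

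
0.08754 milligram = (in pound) 1.93e-07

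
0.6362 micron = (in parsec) 2.062e-23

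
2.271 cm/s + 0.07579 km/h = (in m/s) 0.04376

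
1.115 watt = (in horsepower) 0.001495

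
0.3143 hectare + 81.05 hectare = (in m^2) 8.136e+05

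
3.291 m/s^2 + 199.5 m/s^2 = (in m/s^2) 202.8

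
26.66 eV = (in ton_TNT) 1.021e-27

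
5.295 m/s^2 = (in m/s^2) 5.295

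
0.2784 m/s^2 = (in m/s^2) 0.2784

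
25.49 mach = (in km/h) 3.125e+04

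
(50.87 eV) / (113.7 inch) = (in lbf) 6.344e-19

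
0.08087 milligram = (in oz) 2.853e-06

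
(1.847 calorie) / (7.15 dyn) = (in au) 7.225e-07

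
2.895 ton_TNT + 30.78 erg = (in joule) 1.211e+10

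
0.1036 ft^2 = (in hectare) 9.625e-07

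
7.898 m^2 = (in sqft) 85.01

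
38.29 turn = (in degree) 1.378e+04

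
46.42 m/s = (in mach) 0.1363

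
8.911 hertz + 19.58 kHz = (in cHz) 1.959e+06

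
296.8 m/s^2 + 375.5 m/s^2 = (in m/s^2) 672.3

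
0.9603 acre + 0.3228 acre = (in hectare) 0.5193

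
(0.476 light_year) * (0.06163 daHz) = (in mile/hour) 6.208e+15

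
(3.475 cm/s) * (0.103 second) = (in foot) 0.01174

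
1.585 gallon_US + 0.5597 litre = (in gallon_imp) 1.443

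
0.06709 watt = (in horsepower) 8.997e-05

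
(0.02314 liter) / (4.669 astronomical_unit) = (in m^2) 3.313e-17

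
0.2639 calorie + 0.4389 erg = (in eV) 6.892e+18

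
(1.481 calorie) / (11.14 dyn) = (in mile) 34.56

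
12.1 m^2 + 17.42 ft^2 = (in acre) 0.00339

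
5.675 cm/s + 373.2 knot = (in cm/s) 1.92e+04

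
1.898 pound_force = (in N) 8.443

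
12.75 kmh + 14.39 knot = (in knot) 21.27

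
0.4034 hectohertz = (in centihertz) 4034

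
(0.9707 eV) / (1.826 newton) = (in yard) 9.314e-20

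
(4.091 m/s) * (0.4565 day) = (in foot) 5.294e+05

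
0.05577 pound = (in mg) 2.53e+04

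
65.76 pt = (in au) 1.551e-13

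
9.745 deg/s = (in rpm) 1.624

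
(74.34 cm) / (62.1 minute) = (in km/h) 0.0007183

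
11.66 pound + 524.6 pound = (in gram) 2.432e+05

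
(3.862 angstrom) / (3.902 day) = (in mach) 3.364e-18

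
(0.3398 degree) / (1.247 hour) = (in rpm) 1.262e-05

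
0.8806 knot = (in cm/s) 45.3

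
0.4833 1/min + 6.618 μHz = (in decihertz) 0.08062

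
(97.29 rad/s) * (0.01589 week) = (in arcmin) 3.214e+09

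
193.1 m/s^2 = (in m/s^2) 193.1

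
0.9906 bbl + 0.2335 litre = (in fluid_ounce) 5333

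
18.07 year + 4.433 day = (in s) 5.702e+08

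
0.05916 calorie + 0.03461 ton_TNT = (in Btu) 1.373e+05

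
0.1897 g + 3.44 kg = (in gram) 3440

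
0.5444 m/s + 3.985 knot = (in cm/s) 259.4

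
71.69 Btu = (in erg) 7.564e+11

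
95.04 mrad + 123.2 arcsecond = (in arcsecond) 1.973e+04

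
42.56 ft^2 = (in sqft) 42.56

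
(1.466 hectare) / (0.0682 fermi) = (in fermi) 2.15e+35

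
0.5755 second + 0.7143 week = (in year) 0.0137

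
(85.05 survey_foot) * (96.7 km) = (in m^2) 2.507e+06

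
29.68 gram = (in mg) 2.968e+04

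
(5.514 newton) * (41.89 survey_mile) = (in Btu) 352.3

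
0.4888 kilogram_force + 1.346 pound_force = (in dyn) 1.078e+06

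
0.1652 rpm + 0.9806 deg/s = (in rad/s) 0.03441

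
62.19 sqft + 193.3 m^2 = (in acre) 0.04919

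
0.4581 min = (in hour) 0.007635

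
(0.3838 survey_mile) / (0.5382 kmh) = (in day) 0.04782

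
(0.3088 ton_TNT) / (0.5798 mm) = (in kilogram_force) 2.272e+11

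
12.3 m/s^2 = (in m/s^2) 12.3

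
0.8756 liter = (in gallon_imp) 0.1926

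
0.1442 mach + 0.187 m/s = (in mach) 0.1447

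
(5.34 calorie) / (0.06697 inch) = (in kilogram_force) 1339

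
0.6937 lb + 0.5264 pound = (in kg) 0.5534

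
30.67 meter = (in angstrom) 3.067e+11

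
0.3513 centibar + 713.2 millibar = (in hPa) 716.7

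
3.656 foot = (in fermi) 1.114e+15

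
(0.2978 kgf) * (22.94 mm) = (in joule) 0.06699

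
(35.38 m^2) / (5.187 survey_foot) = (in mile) 0.01391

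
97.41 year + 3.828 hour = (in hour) 8.533e+05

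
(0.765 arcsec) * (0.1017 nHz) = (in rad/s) 3.772e-16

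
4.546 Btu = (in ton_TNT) 1.146e-06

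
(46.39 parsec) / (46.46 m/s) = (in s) 3.081e+16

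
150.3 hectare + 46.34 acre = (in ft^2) 1.82e+07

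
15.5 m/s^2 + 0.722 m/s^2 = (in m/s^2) 16.22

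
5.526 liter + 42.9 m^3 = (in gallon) 1.133e+04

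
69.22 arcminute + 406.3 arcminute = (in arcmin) 475.5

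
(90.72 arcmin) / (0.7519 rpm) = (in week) 5.542e-07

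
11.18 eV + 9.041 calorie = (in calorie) 9.041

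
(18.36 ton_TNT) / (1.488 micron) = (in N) 5.163e+16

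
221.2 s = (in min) 3.687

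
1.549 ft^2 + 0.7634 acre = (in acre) 0.7634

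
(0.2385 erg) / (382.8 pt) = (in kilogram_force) 1.801e-08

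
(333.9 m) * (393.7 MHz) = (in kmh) 4.732e+11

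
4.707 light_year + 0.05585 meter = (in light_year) 4.707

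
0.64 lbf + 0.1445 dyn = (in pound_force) 0.64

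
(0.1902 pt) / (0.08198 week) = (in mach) 3.974e-12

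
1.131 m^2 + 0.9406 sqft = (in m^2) 1.218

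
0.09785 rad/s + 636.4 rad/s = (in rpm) 6078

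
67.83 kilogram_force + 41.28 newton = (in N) 706.5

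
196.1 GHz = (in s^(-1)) 1.961e+11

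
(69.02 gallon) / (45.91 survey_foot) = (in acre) 4.614e-06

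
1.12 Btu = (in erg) 1.182e+10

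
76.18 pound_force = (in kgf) 34.55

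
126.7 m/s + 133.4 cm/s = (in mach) 0.376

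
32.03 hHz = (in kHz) 3.203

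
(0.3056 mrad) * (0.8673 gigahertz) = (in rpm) 2.531e+06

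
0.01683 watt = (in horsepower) 2.257e-05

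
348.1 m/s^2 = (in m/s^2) 348.1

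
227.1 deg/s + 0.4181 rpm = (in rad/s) 4.007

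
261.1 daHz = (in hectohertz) 26.11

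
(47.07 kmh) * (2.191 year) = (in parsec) 2.928e-08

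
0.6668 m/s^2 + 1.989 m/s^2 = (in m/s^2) 2.656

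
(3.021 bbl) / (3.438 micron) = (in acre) 34.52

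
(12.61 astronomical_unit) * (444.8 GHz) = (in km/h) 3.021e+24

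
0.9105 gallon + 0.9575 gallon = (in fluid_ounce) 239.1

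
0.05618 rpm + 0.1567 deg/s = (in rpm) 0.0823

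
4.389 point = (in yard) 0.001693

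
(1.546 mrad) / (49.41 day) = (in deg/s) 2.075e-08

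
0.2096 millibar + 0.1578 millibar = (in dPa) 367.4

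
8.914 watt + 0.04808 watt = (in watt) 8.962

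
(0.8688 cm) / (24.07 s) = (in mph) 0.0008074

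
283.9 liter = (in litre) 283.9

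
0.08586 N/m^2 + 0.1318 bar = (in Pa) 1.318e+04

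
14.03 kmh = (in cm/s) 389.7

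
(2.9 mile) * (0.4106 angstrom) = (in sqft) 2.063e-06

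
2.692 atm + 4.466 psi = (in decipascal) 3.036e+06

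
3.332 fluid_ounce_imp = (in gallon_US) 0.02501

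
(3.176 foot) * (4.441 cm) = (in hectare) 4.299e-06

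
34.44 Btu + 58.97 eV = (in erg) 3.634e+11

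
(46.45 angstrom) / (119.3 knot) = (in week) 1.251e-16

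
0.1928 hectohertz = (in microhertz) 1.928e+07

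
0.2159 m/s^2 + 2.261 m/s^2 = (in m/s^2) 2.477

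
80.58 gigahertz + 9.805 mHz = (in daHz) 8.058e+09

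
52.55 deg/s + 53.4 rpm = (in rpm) 62.16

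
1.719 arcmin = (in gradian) 0.03183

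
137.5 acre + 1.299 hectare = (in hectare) 56.94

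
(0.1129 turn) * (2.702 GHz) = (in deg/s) 1.098e+11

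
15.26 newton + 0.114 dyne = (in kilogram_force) 1.556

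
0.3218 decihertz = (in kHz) 3.218e-05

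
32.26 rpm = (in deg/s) 193.6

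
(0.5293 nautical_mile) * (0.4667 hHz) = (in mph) 1.023e+05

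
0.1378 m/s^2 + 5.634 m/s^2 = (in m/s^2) 5.772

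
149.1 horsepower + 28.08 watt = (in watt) 1.112e+05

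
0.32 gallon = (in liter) 1.211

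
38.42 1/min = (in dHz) 6.403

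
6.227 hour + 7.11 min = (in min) 380.7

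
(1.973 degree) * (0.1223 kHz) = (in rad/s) 4.211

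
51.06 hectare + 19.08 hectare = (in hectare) 70.14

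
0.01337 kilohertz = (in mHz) 1.337e+04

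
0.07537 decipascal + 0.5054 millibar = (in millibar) 0.5055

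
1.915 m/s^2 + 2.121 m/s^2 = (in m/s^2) 4.036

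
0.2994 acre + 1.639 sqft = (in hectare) 0.1212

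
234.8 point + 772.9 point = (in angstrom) 3.555e+09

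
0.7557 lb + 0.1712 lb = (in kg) 0.4204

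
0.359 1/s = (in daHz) 0.0359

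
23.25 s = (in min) 0.3875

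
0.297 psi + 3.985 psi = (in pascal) 2.952e+04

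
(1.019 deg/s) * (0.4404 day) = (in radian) 676.7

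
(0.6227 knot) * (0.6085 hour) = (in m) 701.7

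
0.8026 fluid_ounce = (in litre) 0.02374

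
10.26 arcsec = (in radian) 4.974e-05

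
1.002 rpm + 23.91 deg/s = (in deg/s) 29.92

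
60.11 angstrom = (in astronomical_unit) 4.018e-20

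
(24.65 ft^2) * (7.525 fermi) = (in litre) 1.723e-11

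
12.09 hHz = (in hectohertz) 12.09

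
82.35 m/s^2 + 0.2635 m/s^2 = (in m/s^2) 82.61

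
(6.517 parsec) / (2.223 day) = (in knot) 2.035e+12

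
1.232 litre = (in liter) 1.232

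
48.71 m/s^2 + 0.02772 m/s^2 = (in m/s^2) 48.74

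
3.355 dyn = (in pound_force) 7.542e-06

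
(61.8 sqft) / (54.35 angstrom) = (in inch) 4.159e+10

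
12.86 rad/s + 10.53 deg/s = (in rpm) 124.6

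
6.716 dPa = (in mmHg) 0.005037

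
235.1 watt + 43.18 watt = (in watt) 278.3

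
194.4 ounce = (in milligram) 5.511e+06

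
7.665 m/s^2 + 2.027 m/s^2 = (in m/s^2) 9.692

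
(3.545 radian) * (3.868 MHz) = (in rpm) 1.309e+08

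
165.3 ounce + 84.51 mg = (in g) 4686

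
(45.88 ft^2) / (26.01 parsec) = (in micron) 5.311e-12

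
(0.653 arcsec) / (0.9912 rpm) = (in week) 5.043e-11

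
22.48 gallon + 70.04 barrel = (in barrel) 70.58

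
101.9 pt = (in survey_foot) 0.1179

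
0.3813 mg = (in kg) 3.813e-07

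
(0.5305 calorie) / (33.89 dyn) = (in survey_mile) 4.07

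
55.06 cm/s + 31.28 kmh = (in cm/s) 923.9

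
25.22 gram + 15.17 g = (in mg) 4.039e+04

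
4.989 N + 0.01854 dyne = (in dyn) 4.989e+05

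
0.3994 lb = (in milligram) 1.812e+05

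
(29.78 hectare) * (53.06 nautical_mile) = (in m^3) 2.926e+10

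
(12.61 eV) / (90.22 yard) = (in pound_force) 5.506e-21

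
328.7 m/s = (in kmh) 1183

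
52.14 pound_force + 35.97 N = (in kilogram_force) 27.32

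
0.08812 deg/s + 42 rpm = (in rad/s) 4.4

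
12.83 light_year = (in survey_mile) 7.542e+13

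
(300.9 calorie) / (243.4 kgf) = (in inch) 20.77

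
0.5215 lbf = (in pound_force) 0.5215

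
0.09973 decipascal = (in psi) 1.446e-06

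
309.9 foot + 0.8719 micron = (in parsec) 3.061e-15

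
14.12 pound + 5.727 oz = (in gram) 6567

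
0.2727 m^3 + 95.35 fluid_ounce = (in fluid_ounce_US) 9316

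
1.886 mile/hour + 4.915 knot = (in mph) 7.542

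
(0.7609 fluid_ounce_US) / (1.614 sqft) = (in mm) 0.1501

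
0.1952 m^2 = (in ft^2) 2.101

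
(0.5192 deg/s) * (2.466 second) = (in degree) 1.28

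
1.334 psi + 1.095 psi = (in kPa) 16.75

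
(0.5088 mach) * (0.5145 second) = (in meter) 89.14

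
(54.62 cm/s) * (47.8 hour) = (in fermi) 9.399e+19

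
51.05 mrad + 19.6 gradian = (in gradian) 22.85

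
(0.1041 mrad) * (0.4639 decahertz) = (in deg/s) 0.02767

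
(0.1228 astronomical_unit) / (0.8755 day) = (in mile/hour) 5.433e+05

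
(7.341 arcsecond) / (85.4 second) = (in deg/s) 2.388e-05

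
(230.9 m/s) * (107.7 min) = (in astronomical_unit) 9.974e-06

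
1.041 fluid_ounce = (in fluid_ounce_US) 1.041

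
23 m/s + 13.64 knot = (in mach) 0.08816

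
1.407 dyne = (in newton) 1.407e-05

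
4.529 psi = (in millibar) 312.3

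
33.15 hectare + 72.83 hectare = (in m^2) 1.06e+06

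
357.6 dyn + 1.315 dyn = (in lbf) 0.0008069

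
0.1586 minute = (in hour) 0.002643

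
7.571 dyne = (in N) 7.571e-05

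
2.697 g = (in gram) 2.697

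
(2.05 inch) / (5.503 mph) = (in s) 0.02117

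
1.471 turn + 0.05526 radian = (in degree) 532.7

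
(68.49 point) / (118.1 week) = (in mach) 9.935e-13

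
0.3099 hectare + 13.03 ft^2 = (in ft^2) 3.337e+04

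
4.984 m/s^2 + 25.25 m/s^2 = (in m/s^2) 30.23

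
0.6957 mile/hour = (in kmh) 1.12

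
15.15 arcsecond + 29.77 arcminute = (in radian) 0.008733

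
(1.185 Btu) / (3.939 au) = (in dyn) 0.0002122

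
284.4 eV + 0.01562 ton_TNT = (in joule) 6.535e+07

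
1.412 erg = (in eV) 8.813e+11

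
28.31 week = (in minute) 2.854e+05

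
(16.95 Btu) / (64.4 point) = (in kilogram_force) 8.027e+04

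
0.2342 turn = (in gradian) 93.68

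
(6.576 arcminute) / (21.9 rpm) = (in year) 2.645e-11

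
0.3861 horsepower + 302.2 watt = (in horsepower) 0.7914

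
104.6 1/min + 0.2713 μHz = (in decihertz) 17.43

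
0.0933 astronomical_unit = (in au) 0.0933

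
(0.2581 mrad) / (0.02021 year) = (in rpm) 3.867e-09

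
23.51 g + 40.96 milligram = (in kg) 0.02355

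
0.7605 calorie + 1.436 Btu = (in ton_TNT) 3.629e-07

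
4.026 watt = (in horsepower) 0.005399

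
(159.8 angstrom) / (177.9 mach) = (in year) 8.365e-21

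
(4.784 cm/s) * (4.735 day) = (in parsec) 6.343e-13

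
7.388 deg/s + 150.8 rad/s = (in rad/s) 150.9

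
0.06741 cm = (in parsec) 2.185e-20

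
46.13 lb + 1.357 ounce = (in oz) 739.4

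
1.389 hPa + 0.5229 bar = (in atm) 0.5174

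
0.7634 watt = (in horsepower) 0.001024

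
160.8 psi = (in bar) 11.09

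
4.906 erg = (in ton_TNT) 1.173e-16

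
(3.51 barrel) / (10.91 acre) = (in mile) 7.854e-09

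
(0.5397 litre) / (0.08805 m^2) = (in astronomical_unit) 4.097e-14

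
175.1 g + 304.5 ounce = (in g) 8808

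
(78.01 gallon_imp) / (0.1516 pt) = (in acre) 1.639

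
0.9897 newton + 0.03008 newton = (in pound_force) 0.2293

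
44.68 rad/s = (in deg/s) 2560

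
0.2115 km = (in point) 5.995e+05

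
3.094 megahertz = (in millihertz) 3.094e+09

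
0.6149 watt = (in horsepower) 0.0008246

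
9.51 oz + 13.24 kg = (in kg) 13.51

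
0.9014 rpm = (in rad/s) 0.09439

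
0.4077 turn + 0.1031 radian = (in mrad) 2665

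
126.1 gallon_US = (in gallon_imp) 105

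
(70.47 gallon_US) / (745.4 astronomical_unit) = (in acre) 5.911e-19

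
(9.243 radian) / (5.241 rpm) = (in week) 2.785e-05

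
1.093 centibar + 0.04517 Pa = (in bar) 0.01093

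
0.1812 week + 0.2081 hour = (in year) 0.003499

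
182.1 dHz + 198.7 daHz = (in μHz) 2.005e+09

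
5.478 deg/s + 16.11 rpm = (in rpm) 17.02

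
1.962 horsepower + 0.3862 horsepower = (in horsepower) 2.348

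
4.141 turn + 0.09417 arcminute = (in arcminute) 8.945e+04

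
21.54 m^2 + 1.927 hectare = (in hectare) 1.929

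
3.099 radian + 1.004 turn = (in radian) 9.407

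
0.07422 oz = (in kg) 0.002104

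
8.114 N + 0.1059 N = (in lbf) 1.848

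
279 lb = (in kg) 126.6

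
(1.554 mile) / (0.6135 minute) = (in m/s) 67.94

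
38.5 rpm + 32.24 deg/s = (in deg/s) 263.2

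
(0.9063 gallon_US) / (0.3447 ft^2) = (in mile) 6.657e-05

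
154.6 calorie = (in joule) 646.8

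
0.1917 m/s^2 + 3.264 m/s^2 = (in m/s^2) 3.456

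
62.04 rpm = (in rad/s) 6.497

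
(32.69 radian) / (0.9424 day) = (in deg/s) 0.023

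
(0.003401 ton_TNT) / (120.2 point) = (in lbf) 7.544e+07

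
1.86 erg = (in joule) 1.86e-07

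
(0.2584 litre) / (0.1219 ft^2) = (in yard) 0.02495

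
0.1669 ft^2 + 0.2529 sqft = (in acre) 9.637e-06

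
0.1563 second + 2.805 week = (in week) 2.805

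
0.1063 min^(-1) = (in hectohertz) 1.772e-05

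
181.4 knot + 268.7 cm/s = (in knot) 186.6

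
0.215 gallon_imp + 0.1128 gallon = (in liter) 1.404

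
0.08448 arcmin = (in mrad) 0.02457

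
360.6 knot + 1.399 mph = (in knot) 361.8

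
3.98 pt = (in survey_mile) 8.724e-07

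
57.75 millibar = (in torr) 43.32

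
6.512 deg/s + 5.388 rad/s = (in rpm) 52.54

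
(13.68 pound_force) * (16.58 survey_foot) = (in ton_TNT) 7.35e-08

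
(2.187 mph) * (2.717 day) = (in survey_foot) 7.53e+05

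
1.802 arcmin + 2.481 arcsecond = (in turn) 8.534e-05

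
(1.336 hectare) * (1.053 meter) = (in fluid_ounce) 4.757e+08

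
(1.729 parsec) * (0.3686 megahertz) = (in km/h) 7.08e+22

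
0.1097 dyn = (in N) 1.097e-06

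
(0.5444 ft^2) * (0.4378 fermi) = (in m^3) 2.214e-17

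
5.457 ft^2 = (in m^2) 0.507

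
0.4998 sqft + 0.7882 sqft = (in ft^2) 1.288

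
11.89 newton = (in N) 11.89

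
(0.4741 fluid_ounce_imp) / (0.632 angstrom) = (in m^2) 2.131e+05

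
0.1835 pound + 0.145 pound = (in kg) 0.149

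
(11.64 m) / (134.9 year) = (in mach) 8.036e-12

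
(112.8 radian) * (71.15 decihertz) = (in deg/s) 4.598e+04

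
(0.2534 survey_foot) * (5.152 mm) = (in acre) 9.833e-08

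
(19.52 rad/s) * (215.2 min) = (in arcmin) 8.665e+08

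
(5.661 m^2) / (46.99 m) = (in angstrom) 1.205e+09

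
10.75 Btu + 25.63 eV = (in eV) 7.079e+22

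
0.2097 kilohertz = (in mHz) 2.097e+05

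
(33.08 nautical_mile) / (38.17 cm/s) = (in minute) 2675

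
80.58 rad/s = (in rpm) 769.5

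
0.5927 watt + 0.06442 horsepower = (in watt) 48.63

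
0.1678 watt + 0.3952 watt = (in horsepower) 0.000755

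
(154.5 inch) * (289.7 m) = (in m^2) 1137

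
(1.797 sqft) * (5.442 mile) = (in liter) 1.462e+06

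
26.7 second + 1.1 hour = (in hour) 1.107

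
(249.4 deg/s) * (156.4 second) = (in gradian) 4.334e+04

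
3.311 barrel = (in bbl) 3.311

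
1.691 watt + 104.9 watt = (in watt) 106.6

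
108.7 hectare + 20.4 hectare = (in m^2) 1.291e+06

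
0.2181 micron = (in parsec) 7.068e-24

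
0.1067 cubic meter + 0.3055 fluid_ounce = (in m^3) 0.1067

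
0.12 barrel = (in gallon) 5.04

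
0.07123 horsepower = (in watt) 53.12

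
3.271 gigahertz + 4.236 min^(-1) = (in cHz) 3.271e+11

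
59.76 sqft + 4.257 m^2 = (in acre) 0.002424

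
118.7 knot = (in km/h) 219.8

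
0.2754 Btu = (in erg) 2.906e+09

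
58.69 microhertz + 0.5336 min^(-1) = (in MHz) 8.952e-09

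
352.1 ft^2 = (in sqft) 352.1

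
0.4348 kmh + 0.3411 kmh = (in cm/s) 21.55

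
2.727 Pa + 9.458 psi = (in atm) 0.6436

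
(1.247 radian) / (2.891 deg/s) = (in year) 7.837e-07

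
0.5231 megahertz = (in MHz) 0.5231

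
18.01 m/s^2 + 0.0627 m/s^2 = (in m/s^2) 18.07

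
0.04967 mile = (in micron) 7.994e+07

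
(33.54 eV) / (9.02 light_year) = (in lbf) 1.416e-35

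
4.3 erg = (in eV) 2.684e+12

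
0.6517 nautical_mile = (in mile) 0.75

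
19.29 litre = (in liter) 19.29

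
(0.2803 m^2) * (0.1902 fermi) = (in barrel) 3.353e-16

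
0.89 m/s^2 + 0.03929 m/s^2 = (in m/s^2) 0.9293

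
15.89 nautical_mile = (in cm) 2.943e+06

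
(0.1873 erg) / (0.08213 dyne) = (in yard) 0.02494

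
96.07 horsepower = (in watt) 7.164e+04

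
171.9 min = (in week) 0.01705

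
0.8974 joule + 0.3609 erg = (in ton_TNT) 2.145e-10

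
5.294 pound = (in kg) 2.401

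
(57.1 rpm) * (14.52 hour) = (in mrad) 3.126e+08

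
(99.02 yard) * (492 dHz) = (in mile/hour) 9965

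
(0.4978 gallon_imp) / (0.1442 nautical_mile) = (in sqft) 9.121e-05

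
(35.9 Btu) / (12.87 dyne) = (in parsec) 9.538e-09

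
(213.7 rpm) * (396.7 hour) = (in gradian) 2.035e+09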